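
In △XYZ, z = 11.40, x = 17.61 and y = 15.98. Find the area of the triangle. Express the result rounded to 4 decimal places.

89.1243

Semiperimeter s = (17.61 + 15.98 + 11.4)/2 = 22.495.
Heron's formula: area = √(22.495·4.885·6.515·11.095) ≈ 89.124.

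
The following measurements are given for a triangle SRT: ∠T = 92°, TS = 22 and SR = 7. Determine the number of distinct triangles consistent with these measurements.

TS·sin T = 22·sin(92°) ≈ 21.99.
Since ∠T is not acute, a triangle exists only if SR > TS; here SR ≤ TS, so there is no triangle.

0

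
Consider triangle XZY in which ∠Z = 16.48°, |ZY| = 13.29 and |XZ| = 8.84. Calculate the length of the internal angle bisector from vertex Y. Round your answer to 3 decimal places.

t_Y ≈ 7.486

By the law of cosines, |YX|² = |XZ|² + |ZY|² − 2·|XZ|·|ZY|·cos Z = 29.455, so |YX| ≈ 5.4273.
Law of cosines again: cos Y = (|ZY|² + |YX|² − |XZ|²)/(2·|ZY|·|YX|) ≈ 0.88685, so ∠Y ≈ 27.52°.
The bisector from Y has length 2·|ZY|·|YX|·cos(∠Y/2)/(|ZY|+|YX|) ≈ 7.486.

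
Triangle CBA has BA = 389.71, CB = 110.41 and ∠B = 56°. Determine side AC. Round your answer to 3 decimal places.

By the law of cosines, AC² = CB² + BA² − 2·CB·BA·cos B = 1.1594e+05, so AC ≈ 340.5.

340.503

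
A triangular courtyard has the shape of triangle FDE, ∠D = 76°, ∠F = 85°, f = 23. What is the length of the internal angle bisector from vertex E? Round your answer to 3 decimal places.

The third angle is ∠E = 180° − ∠F − ∠D = 19.00°.
Law of sines: d = f·sin D/sin F ≈ 22.402.
Law of sines: e = f·sin E/sin F ≈ 7.5167.
The bisector from E has length 2·f·d·cos(∠E/2)/(f+d) ≈ 22.386.

22.386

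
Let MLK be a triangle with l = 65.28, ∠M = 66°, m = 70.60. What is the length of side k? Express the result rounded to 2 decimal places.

64.34

Law of sines: sin L = l·sin M/m ≈ 0.84471.
Since m ≥ l, only the acute value applies: ∠L ≈ 57.64°.
Then ∠K = 180° − ∠M − ∠L ≈ 56.36°.
Law of sines gives k = m·sin K/sin M ≈ 64.339.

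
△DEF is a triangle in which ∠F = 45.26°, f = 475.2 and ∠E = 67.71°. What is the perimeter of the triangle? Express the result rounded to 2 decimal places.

The third angle is ∠D = 180° − ∠E − ∠F = 67.03°.
Law of sines: d = f·sin D/sin F ≈ 615.96.
Law of sines: e = f·sin E/sin F ≈ 619.01.
Semiperimeter s = (615.96+619.01+475.2)/2 = 855.09.
Perimeter = 615.96 + 619.01 + 475.2 = 1710.2.

1710.17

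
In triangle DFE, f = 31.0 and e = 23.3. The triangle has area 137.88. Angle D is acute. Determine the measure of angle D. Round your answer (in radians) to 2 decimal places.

∠D ≈ 0.39 rad

From area = ½·f·e·sin D, we get sin D = 2·area/(f·e) ≈ 0.38178.
Taking the acute solution, ∠D ≈ 0.3917 rad.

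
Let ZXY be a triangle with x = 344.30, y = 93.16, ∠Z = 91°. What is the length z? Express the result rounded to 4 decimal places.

358.2469

By the law of cosines, z² = x² + y² − 2·x·y·cos Z = 1.2834e+05, so z ≈ 358.25.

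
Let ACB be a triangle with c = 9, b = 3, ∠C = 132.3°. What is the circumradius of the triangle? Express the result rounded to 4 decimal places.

Law of sines: sin B = b·sin C/c ≈ 0.24654.
Since c ≥ b, only the acute value applies: ∠B ≈ 14.27°.
Then ∠A = 180° − ∠C − ∠B ≈ 33.43°.
Law of sines gives a = c·sin A/sin C ≈ 6.7031.
Circumradius = c/(2 sin C) ≈ 6.0841.

R ≈ 6.0841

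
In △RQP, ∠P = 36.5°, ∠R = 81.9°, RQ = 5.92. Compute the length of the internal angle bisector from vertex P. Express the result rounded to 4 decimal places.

The third angle is ∠Q = 180° − ∠P − ∠R = 61.60°.
Law of sines: QP = RQ·sin R/sin P ≈ 9.8533.
Law of sines: PR = RQ·sin Q/sin P ≈ 8.7547.
The bisector from P has length 2·QP·PR·cos(∠P/2)/(QP+PR) ≈ 8.8052.

t_P ≈ 8.8052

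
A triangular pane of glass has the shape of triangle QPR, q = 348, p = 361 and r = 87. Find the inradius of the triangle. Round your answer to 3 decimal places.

38.021

Semiperimeter s = (348 + 361 + 87)/2 = 398.
Heron's formula: area = √(398·50·37·311) ≈ 15132.
Inradius = area/s = 15132/398 ≈ 38.021.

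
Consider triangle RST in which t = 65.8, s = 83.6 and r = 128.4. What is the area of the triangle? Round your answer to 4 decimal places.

area ≈ 2428.1026

Semiperimeter p = (128.4 + 83.6 + 65.8)/2 = 138.9.
Heron's formula: area = √(138.9·10.5·55.3·73.1) ≈ 2428.1.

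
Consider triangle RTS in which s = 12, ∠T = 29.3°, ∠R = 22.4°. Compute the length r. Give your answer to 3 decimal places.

The third angle is ∠S = 180° − ∠R − ∠T = 128.30°.
Law of sines: r = s·sin R/sin S ≈ 5.8269.

5.827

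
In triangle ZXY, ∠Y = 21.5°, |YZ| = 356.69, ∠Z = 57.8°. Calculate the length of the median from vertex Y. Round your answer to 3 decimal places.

The third angle is ∠X = 180° − ∠Y − ∠Z = 100.70°.
Law of sines: |XY| = |YZ|·sin Z/sin X ≈ 307.17.
Law of sines: |ZX| = |YZ|·sin Y/sin X ≈ 133.04.
Median from Y: ½√(2·|XY|² + 2·|YZ|² − |ZX|²) ≈ 326.14.

326.137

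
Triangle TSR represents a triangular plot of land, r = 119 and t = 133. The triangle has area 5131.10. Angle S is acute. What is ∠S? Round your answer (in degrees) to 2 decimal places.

40.42

From area = ½·r·t·sin S, we get sin S = 2·area/(r·t) ≈ 0.64840.
Taking the acute solution, ∠S ≈ 40.42°.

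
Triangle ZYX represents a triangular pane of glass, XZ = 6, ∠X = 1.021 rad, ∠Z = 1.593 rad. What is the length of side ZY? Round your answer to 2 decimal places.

The third angle is ∠Y = π − ∠X − ∠Z = 0.528 rad.
Law of sines: ZY = XZ·sin X/sin Y ≈ 10.161.

10.16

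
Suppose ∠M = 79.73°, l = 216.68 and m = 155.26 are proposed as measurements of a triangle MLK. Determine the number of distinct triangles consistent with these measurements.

l·sin M = 216.68·sin(79.73°) ≈ 213.2.
Since m = 155.26 < 213.2 = l sin M, no triangle exists.

0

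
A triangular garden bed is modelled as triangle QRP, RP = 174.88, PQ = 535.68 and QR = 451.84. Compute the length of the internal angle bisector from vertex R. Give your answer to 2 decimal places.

t_R ≈ 145.91

By the law of cosines, cos R = (QR² + RP² − PQ²) / (2·QR·RP) ≈ -0.33037, so ∠R ≈ 109.29°.
The bisector from R has length 2·QR·RP·cos(∠R/2)/(QR+RP) ≈ 145.91.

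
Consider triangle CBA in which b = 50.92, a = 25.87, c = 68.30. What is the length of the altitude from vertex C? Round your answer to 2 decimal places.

h_C ≈ 16.33

Semiperimeter s = (68.3 + 50.92 + 25.87)/2 = 72.545.
Heron's formula: area = √(72.545·4.245·21.625·46.675) ≈ 557.52.
The altitude from C has length 2·area/c ≈ 16.326.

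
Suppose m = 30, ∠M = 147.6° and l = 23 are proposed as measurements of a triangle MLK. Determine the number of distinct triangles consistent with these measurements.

l·sin M = 23·sin(147.6°) ≈ 12.32.
Since ∠M is not acute, a triangle exists only if m > l; here m > l, so there is exactly one triangle.

1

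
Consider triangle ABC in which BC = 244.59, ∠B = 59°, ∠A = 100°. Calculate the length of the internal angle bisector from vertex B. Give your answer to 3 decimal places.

113.596

The third angle is ∠C = 180° − ∠A − ∠B = 21.00°.
Law of sines: CA = BC·sin B/sin A ≈ 212.89.
Law of sines: AB = BC·sin C/sin A ≈ 89.005.
The bisector from B has length 2·AB·BC·cos(∠B/2)/(AB+BC) ≈ 113.6.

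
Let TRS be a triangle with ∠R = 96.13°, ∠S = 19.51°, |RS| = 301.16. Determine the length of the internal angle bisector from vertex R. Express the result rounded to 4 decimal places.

The third angle is ∠T = 180° − ∠R − ∠S = 64.36°.
Law of sines: |ST| = |RS|·sin R/sin T ≈ 332.14.
Law of sines: |TR| = |RS|·sin S/sin T ≈ 111.56.
The bisector from R has length 2·|TR|·|RS|·cos(∠R/2)/(|TR|+|RS|) ≈ 108.81.

t_R ≈ 108.8068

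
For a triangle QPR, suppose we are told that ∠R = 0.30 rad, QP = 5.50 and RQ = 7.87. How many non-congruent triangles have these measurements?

RQ·sin R = 7.87·sin(0.30 rad) ≈ 2.326.
Since RQ sin R < QP < RQ (2.326 < 5.50 < 7.87), two triangles exist.

2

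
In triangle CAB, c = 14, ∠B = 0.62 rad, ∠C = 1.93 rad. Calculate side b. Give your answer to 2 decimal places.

The third angle is ∠A = π − ∠B − ∠C = 0.592 rad.
Law of sines: b = c·sin B/sin C ≈ 8.6891.

8.69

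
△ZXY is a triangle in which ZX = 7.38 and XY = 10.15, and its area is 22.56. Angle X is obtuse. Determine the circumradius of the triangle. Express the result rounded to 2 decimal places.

From area = ½·ZX·XY·sin X, we get sin X = 2·area/(ZX·XY) ≈ 0.60235.
Taking the obtuse solution, ∠X ≈ 142.96°.
Law of cosines then gives YZ ≈ 16.646.
Circumradius = YZ/(2 sin X) ≈ 13.817.

R ≈ 13.82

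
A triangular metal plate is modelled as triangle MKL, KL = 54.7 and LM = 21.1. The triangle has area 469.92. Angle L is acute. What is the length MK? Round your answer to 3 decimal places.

From area = ½·KL·LM·sin L, we get sin L = 2·area/(KL·LM) ≈ 0.81430.
Taking the acute solution, ∠L ≈ 54.52°.
Law of cosines then gives MK ≈ 45.798.

45.798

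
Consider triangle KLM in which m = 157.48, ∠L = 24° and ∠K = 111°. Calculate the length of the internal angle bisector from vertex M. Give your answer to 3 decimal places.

The third angle is ∠M = 180° − ∠K − ∠L = 45.00°.
Law of sines: k = m·sin K/sin M ≈ 207.92.
Law of sines: l = m·sin L/sin M ≈ 90.584.
The bisector from M has length 2·k·l·cos(∠M/2)/(k+l) ≈ 116.59.

116.585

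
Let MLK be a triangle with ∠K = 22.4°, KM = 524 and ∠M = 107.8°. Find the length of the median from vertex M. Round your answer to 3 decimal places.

m_M ≈ 254.543

The third angle is ∠L = 180° − ∠K − ∠M = 49.80°.
Law of sines: LK = KM·sin M/sin L ≈ 653.21.
Law of sines: ML = KM·sin K/sin L ≈ 261.43.
Median from M: ½√(2·KM² + 2·ML² − LK²) ≈ 254.54.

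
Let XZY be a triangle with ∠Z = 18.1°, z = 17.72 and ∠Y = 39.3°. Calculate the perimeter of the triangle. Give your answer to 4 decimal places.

The third angle is ∠X = 180° − ∠Z − ∠Y = 122.60°.
Law of sines: x = z·sin X/sin Z ≈ 48.051.
Law of sines: y = z·sin Y/sin Z ≈ 36.126.
Semiperimeter s = (48.051+17.72+36.126)/2 = 50.948.
Perimeter = 48.051 + 17.72 + 36.126 = 101.9.

101.8969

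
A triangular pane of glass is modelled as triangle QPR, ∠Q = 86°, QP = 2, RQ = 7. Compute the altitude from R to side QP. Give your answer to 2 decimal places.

By the law of cosines, PR² = RQ² + QP² − 2·RQ·QP·cos Q = 51.047, so PR ≈ 7.1447.
Area = ½·RQ·QP·sin Q ≈ 6.9829.
The altitude from R has length 2·area/QP ≈ 6.9829.

6.98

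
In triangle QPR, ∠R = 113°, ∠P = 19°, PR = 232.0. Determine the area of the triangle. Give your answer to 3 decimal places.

area ≈ 10852.768

The third angle is ∠Q = 180° − ∠P − ∠R = 48.00°.
Law of sines: RQ = PR·sin P/sin Q ≈ 101.64.
Law of sines: QP = PR·sin R/sin Q ≈ 287.37.
Area = ½·PR·RQ·sin R ≈ 10853.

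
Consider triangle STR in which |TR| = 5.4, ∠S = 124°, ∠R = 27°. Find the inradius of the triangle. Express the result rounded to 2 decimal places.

The third angle is ∠T = 180° − ∠R − ∠S = 29.00°.
Law of sines: |RS| = |TR|·sin T/sin S ≈ 3.1578.
Law of sines: |ST| = |TR|·sin R/sin S ≈ 2.9571.
Area = ½·|TR|·|RS|·sin R ≈ 3.8708.
Semiperimeter s = (5.4+3.1578+2.9571)/2 = 5.7575.
Inradius = area/s = 3.8708/5.7575 ≈ 0.67231.

r ≈ 0.67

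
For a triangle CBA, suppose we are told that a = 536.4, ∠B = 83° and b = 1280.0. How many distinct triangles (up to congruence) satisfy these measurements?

a·sin B = 536.4·sin(83°) ≈ 532.4.
Since b ≥ a, exactly one triangle exists.

1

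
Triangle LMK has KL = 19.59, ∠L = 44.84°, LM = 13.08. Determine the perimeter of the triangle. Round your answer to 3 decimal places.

By the law of cosines, MK² = KL² + LM² − 2·KL·LM·cos L = 191.47, so MK ≈ 13.837.
Semiperimeter s = (13.837+19.59+13.08)/2 = 23.254.
Perimeter = 13.837 + 19.59 + 13.08 = 46.507.

46.507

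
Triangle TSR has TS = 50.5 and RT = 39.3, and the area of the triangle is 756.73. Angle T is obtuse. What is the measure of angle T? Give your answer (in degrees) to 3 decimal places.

∠T ≈ 130.308°

From area = ½·RT·TS·sin T, we get sin T = 2·area/(RT·TS) ≈ 0.76258.
Taking the obtuse solution, ∠T ≈ 130.31°.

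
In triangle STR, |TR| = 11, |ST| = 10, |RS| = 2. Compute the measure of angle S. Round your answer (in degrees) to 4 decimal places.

∠S ≈ 115.1507°

By the law of cosines, cos S = (|RS|² + |ST|² − |TR|²) / (2·|RS|·|ST|) ≈ -0.42500, so ∠S ≈ 115.15°.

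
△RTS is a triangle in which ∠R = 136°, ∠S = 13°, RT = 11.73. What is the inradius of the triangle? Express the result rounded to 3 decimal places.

2.925

The third angle is ∠T = 180° − ∠S − ∠R = 31.00°.
Law of sines: TS = RT·sin R/sin S ≈ 36.223.
Law of sines: SR = RT·sin T/sin S ≈ 26.856.
Area = ½·RT·TS·sin T ≈ 109.42.
Semiperimeter s = (36.223+26.856+11.73)/2 = 37.405.
Inradius = area/s = 109.42/37.405 ≈ 2.9253.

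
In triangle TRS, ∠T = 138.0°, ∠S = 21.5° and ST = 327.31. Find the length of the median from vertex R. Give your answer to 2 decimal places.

The third angle is ∠R = 180° − ∠S − ∠T = 20.50°.
Law of sines: RS = ST·sin T/sin R ≈ 625.38.
Law of sines: TR = ST·sin S/sin R ≈ 342.54.
Median from R: ½√(2·TR² + 2·RS² − ST²) ≈ 476.9.

m_R ≈ 476.90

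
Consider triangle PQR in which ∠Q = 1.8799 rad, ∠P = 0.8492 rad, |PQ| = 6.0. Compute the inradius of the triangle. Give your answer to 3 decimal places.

r ≈ 2.039

The third angle is ∠R = π − ∠P − ∠Q = 0.4125 rad.
Law of sines: |QR| = |PQ|·sin P/sin R ≈ 11.236.
Law of sines: |RP| = |PQ|·sin Q/sin R ≈ 14.257.
Area = ½·|PQ|·|QR|·sin Q ≈ 32.111.
Semiperimeter s = (11.236+14.257+6)/2 = 15.747.
Inradius = area/s = 32.111/15.747 ≈ 2.0392.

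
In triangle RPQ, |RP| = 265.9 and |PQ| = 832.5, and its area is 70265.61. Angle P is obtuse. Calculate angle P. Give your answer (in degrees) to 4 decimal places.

140.5912

From area = ½·|RP|·|PQ|·sin P, we get sin P = 2·area/(|RP|·|PQ|) ≈ 0.63485.
Taking the obtuse solution, ∠P ≈ 140.59°.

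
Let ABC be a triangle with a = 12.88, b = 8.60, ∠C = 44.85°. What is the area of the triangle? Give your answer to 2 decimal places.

area ≈ 39.06

Area = ½·a·b·sin C ≈ 39.06.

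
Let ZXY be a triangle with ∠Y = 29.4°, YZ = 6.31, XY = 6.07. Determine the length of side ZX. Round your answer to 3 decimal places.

3.150

By the law of cosines, ZX² = XY² + YZ² − 2·XY·YZ·cos Y = 9.9231, so ZX ≈ 3.1501.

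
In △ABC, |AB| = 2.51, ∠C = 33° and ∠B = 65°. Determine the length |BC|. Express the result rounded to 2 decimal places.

The third angle is ∠A = 180° − ∠B − ∠C = 82.00°.
Law of sines: |BC| = |AB|·sin A/sin C ≈ 4.5637.

4.56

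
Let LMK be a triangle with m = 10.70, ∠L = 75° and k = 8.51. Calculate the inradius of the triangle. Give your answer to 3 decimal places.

By the law of cosines, l² = m² + k² − 2·m·k·cos L = 139.78, so l ≈ 11.823.
Area = ½·m·k·sin L ≈ 43.977.
Semiperimeter s = (11.823+10.7+8.51)/2 = 15.516.
Inradius = area/s = 43.977/15.516 ≈ 2.8342.

2.834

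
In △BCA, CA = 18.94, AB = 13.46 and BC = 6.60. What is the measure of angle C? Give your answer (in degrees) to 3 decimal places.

∠C ≈ 27.820°

By the law of cosines, cos C = (BC² + CA² − AB²) / (2·BC·CA) ≈ 0.88442, so ∠C ≈ 27.82°.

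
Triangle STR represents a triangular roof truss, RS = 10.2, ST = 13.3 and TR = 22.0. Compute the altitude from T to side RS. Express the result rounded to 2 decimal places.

Semiperimeter s = (22 + 10.2 + 13.3)/2 = 22.75.
Heron's formula: area = √(22.75·0.75·12.55·9.45) ≈ 44.984.
The altitude from T has length 2·area/RS ≈ 8.8204.

h_T ≈ 8.82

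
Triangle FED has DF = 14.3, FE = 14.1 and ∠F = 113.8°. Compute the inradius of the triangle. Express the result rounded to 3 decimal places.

By the law of cosines, ED² = DF² + FE² − 2·DF·FE·cos F = 566.03, so ED ≈ 23.791.
Area = ½·DF·FE·sin F ≈ 92.242.
Semiperimeter s = (23.791+14.3+14.1)/2 = 26.096.
Inradius = area/s = 92.242/26.096 ≈ 3.5347.

r ≈ 3.535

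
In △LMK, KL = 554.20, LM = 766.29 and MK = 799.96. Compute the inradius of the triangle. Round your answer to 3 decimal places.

Semiperimeter s = (799.96 + 554.2 + 766.29)/2 = 1060.2.
Heron's formula: area = √(1060.2·260.26·506.02·293.93) ≈ 2.0259e+05.
Inradius = area/s = 2.0259e+05/1060.2 ≈ 191.08.

191.082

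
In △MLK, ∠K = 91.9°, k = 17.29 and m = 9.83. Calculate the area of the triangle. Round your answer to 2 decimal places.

area ≈ 68.29

Law of sines: sin M = m·sin K/k ≈ 0.56822.
Since k ≥ m, only the acute value applies: ∠M ≈ 34.63°.
Then ∠L = 180° − ∠K − ∠M ≈ 53.47°.
Law of sines gives l = k·sin L/sin K ≈ 13.902.
Area = ½·k·m·sin L ≈ 68.289.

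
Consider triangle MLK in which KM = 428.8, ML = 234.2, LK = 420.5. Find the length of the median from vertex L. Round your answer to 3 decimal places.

Median from L: ½√(2·ML² + 2·LK² − KM²) ≈ 264.32.

m_L ≈ 264.325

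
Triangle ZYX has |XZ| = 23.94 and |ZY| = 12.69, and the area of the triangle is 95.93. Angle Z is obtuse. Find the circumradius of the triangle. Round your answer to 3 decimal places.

R ≈ 27.486

From area = ½·|XZ|·|ZY|·sin Z, we get sin Z = 2·area/(|XZ|·|ZY|) ≈ 0.63154.
Taking the obtuse solution, ∠Z ≈ 140.84°.
Law of cosines then gives |YX| ≈ 34.717.
Circumradius = |YX|/(2 sin Z) ≈ 27.486.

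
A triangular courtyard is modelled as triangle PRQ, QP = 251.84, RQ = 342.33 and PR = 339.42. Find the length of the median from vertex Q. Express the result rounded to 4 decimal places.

Median from Q: ½√(2·RQ² + 2·QP² − PR²) ≈ 248.

248.0023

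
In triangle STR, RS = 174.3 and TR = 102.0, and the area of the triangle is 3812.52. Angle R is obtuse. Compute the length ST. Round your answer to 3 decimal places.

From area = ½·TR·RS·sin R, we get sin R = 2·area/(TR·RS) ≈ 0.42889.
Taking the obtuse solution, ∠R ≈ 154.60°.
Law of cosines then gives ST ≈ 270.01.

270.010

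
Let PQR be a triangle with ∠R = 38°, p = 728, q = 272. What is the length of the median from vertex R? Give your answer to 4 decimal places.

m_R ≈ 478.5513

By the law of cosines, r² = p² + q² − 2·p·q·cos R = 2.9189e+05, so r ≈ 540.27.
Median from R: ½√(2·p² + 2·q² − r²) ≈ 478.55.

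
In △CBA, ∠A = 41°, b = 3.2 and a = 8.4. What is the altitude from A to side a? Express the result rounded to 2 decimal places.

Law of sines: sin B = b·sin A/a ≈ 0.24993.
Since a ≥ b, only the acute value applies: ∠B ≈ 14.47°.
Then ∠C = 180° − ∠A − ∠B ≈ 124.53°.
Law of sines gives c = a·sin C/sin A ≈ 10.548.
Area = ½·a·b·sin C ≈ 11.073.
The altitude from A has length 2·area/a ≈ 2.6364.

2.64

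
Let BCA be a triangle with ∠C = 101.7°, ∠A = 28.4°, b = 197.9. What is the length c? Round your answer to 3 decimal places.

253.344

The third angle is ∠B = 180° − ∠C − ∠A = 49.90°.
Law of sines: c = b·sin C/sin B ≈ 253.34.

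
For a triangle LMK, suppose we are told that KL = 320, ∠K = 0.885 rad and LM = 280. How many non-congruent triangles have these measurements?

2

KL·sin K = 320·sin(0.885 rad) ≈ 247.7.
Since KL sin K < LM < KL (247.7 < 280 < 320), two triangles exist.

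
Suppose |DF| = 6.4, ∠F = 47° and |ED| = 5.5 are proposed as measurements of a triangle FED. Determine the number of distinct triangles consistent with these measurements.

2

|DF|·sin F = 6.4·sin(47°) ≈ 4.681.
Since |DF| sin F < |ED| < |DF| (4.681 < 5.5 < 6.4), two triangles exist.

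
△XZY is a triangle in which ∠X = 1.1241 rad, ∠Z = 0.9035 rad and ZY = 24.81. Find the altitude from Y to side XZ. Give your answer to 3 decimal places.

The third angle is ∠Y = π − ∠X − ∠Z = 1.1140 rad.
Law of sines: YX = ZY·sin Z/sin X ≈ 21.608.
Law of sines: XZ = ZY·sin Y/sin X ≈ 24.689.
Area = ½·ZY·YX·sin Y ≈ 240.57.
The altitude from Y has length 2·area/XZ ≈ 19.488.

19.488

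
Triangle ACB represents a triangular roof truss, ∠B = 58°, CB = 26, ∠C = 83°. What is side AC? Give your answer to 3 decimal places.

35.037

The third angle is ∠A = 180° − ∠C − ∠B = 39.00°.
Law of sines: AC = CB·sin B/sin A ≈ 35.037.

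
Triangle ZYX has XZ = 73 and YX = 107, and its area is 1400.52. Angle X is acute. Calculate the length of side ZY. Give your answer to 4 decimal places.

46.8509

From area = ½·YX·XZ·sin X, we get sin X = 2·area/(YX·XZ) ≈ 0.35860.
Taking the acute solution, ∠X ≈ 21.01°.
Law of cosines then gives ZY ≈ 46.851.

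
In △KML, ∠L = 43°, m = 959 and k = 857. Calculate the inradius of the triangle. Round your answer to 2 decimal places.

By the law of cosines, l² = k² + m² − 2·k·m·cos L = 4.5198e+05, so l ≈ 672.3.
Area = ½·k·m·sin L ≈ 2.8025e+05.
Semiperimeter s = (857+959+672.3)/2 = 1244.1.
Inradius = area/s = 2.8025e+05/1244.1 ≈ 225.26.

r ≈ 225.26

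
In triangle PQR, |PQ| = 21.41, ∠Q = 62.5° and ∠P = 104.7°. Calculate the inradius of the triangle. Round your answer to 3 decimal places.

The third angle is ∠R = 180° − ∠P − ∠Q = 12.80°.
Law of sines: |QR| = |PQ|·sin P/sin R ≈ 93.475.
Law of sines: |RP| = |PQ|·sin Q/sin R ≈ 85.719.
Area = ½·|PQ|·|QR|·sin Q ≈ 887.59.
Semiperimeter s = (93.475+85.719+21.41)/2 = 100.3.
Inradius = area/s = 887.59/100.3 ≈ 8.8491.

8.849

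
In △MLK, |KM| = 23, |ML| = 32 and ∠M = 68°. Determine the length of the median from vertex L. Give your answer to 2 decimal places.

m_L ≈ 29.67

By the law of cosines, |LK|² = |KM|² + |ML|² − 2·|KM|·|ML|·cos M = 1001.6, so |LK| ≈ 31.648.
Median from L: ½√(2·|ML|² + 2·|LK|² − |KM|²) ≈ 29.674.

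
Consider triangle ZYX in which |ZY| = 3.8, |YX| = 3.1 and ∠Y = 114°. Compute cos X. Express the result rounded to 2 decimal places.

By the law of cosines, |XZ|² = |ZY|² + |YX|² − 2·|ZY|·|YX|·cos Y = 33.633, so |XZ| ≈ 5.7994.
Law of cosines again: cos X = (|YX|² + |XZ|² − |ZY|²)/(2·|YX|·|XZ|) ≈ 0.80105, so ∠X ≈ 36.77°.

cos X ≈ 0.80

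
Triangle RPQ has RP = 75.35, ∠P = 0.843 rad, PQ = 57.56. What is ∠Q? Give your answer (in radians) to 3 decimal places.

By the law of cosines, QR² = RP² + PQ² − 2·RP·PQ·cos P = 3220.4, so QR ≈ 56.749.
Law of cosines again: cos Q = (PQ² + QR² − RP²)/(2·PQ·QR) ≈ 0.13102, so ∠Q ≈ 1.439 rad.

∠Q ≈ 1.439 rad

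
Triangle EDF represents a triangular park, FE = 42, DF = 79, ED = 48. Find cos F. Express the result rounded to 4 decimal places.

cos F ≈ 0.8591

By the law of cosines, cos F = (DF² + FE² − ED²) / (2·DF·FE) ≈ 0.85910, so ∠F ≈ 30.78°.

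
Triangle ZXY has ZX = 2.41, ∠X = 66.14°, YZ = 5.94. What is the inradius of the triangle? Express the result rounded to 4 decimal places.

0.9640

Law of sines: sin Y = ZX·sin X/YZ ≈ 0.37105.
Since YZ ≥ ZX, only the acute value applies: ∠Y ≈ 21.78°.
Then ∠Z = 180° − ∠X − ∠Y ≈ 92.08°.
Law of sines gives XY = YZ·sin Z/sin X ≈ 6.4908.
Area = ½·YZ·ZX·sin Z ≈ 7.153.
Semiperimeter s = (6.4908+5.94+2.41)/2 = 7.4204.
Inradius = area/s = 7.153/7.4204 ≈ 0.96396.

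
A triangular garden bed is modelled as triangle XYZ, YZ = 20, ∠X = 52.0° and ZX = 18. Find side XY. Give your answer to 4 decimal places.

Law of sines: sin Y = ZX·sin X/YZ ≈ 0.70921.
Since YZ ≥ ZX, only the acute value applies: ∠Y ≈ 45.17°.
Then ∠Z = 180° − ∠X − ∠Y ≈ 82.83°.
Law of sines gives XY = YZ·sin Z/sin X ≈ 25.182.

25.1819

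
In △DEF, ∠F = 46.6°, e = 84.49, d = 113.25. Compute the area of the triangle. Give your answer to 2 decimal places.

3476.11

Area = ½·d·e·sin F ≈ 3476.1.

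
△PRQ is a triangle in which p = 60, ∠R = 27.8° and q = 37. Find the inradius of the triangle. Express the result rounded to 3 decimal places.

8.009

By the law of cosines, r² = q² + p² − 2·q·p·cos R = 1041.5, so r ≈ 32.272.
Area = ½·q·p·sin R ≈ 517.69.
Semiperimeter s = (60+32.272+37)/2 = 64.636.
Inradius = area/s = 517.69/64.636 ≈ 8.0093.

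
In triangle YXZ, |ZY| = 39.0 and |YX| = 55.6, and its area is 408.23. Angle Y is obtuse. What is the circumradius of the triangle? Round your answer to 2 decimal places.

From area = ½·|ZY|·|YX|·sin Y, we get sin Y = 2·area/(|ZY|·|YX|) ≈ 0.37653.
Taking the obtuse solution, ∠Y ≈ 157.88°.
Law of cosines then gives |XZ| ≈ 92.898.
Circumradius = |XZ|/(2 sin Y) ≈ 123.36.

123.36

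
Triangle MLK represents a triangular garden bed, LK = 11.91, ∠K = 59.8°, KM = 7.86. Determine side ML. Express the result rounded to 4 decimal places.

10.4618

By the law of cosines, ML² = LK² + KM² − 2·LK·KM·cos K = 109.45, so ML ≈ 10.462.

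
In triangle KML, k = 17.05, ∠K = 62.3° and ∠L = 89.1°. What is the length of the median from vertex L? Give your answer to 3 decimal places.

The third angle is ∠M = 180° − ∠L − ∠K = 28.60°.
Law of sines: m = k·sin M/sin K ≈ 9.2182.
Law of sines: l = k·sin L/sin K ≈ 19.255.
Median from L: ½√(2·k² + 2·m² − l²) ≈ 9.7547.

m_L ≈ 9.755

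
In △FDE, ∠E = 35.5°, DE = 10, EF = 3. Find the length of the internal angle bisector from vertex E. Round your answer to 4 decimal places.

By the law of cosines, FD² = DE² + EF² − 2·DE·EF·cos E = 60.153, so FD ≈ 7.7558.
The bisector from E has length 2·DE·EF·cos(∠E/2)/(DE+EF) ≈ 4.3957.

4.3957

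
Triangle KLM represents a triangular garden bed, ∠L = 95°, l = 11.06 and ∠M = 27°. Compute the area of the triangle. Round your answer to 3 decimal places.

The third angle is ∠K = 180° − ∠L − ∠M = 58.00°.
Law of sines: k = l·sin K/sin L ≈ 9.4152.
Law of sines: m = l·sin M/sin L ≈ 5.0403.
Area = ½·l·k·sin M ≈ 23.638.

area ≈ 23.638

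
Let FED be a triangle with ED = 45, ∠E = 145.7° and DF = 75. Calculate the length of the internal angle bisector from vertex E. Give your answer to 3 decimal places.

t_E ≈ 11.308

Law of sines: sin F = ED·sin E/DF ≈ 0.33812.
Since DF ≥ ED, only the acute value applies: ∠F ≈ 19.76°.
Then ∠D = 180° − ∠E − ∠F ≈ 14.54°.
Law of sines gives FE = DF·sin D/sin E ≈ 33.408.
The bisector from E has length 2·FE·ED·cos(∠E/2)/(FE+ED) ≈ 11.308.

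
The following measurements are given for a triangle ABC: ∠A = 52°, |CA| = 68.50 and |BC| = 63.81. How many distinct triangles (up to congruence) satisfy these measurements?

2

|CA|·sin A = 68.50·sin(52°) ≈ 53.98.
Since |CA| sin A < |BC| < |CA| (53.98 < 63.81 < 68.50), two triangles exist.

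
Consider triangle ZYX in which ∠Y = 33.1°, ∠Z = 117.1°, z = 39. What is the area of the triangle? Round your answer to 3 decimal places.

The third angle is ∠X = 180° − ∠Z − ∠Y = 29.80°.
Law of sines: y = z·sin Y/sin Z ≈ 23.925.
Law of sines: x = z·sin X/sin Z ≈ 21.772.
Area = ½·z·y·sin X ≈ 231.85.

231.853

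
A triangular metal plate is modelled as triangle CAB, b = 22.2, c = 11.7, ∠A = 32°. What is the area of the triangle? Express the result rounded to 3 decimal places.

Area = ½·b·c·sin A ≈ 68.821.

68.821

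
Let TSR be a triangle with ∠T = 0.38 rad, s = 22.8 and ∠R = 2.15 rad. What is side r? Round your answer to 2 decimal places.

The third angle is ∠S = π − ∠R − ∠T = 0.612 rad.
Law of sines: r = s·sin R/sin S ≈ 33.233.

33.23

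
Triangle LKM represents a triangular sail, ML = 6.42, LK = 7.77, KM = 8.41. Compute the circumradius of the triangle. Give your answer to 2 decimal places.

4.42

By the law of cosines, cos L = (ML² + LK² − KM²) / (2·ML·LK) ≈ 0.30933, so ∠L ≈ 71.98°.
Circumradius = KM/(2 sin L) ≈ 4.4219.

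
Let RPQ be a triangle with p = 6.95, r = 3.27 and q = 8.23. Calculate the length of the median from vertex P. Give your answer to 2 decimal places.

5.21

Median from P: ½√(2·q² + 2·r² − p²) ≈ 5.2093.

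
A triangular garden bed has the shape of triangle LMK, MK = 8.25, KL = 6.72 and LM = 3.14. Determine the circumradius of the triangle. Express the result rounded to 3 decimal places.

4.337

By the law of cosines, cos L = (KL² + LM² − MK²) / (2·KL·LM) ≈ -0.30910, so ∠L ≈ 108.00°.
Circumradius = MK/(2 sin L) ≈ 4.3374.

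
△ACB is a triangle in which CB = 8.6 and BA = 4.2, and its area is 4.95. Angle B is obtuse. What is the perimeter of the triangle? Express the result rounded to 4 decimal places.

From area = ½·CB·BA·sin B, we get sin B = 2·area/(CB·BA) ≈ 0.27409.
Taking the obtuse solution, ∠B ≈ 2.8640 rad.
Law of cosines then gives AC ≈ 12.691.
Perimeter = 8.6 + 4.2 + 12.691 = 25.491.

25.4915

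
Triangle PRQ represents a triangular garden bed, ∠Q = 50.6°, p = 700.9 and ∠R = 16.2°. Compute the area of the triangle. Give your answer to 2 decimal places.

The third angle is ∠P = 180° − ∠R − ∠Q = 113.20°.
Law of sines: r = p·sin R/sin P ≈ 212.75.
Law of sines: q = p·sin Q/sin P ≈ 589.26.
Area = ½·p·r·sin Q ≈ 57613.

area ≈ 57613.31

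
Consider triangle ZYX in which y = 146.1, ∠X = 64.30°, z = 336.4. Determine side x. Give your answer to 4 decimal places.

303.1224

By the law of cosines, x² = z² + y² − 2·z·y·cos X = 91883, so x ≈ 303.12.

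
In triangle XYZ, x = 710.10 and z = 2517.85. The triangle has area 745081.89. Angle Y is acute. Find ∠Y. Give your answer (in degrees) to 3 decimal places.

From area = ½·z·x·sin Y, we get sin Y = 2·area/(z·x) ≈ 0.83346.
Taking the acute solution, ∠Y ≈ 56.46°.

∠Y ≈ 56.456°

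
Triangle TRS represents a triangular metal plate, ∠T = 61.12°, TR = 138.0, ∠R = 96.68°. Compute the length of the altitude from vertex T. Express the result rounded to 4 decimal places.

h_T ≈ 137.0632

The third angle is ∠S = 180° − ∠T − ∠R = 22.20°.
Law of sines: RS = TR·sin T/sin S ≈ 319.81.
Law of sines: ST = TR·sin R/sin S ≈ 362.75.
Area = ½·TR·RS·sin R ≈ 21917.
The altitude from T has length 2·area/RS ≈ 137.06.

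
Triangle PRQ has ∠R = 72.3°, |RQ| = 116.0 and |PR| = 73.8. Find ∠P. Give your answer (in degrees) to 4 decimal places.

By the law of cosines, |QP|² = |PR|² + |RQ|² − 2·|PR|·|RQ|·cos R = 13697, so |QP| ≈ 117.03.
Law of cosines again: cos P = (|QP|² + |PR|² − |RQ|²)/(2·|QP|·|PR|) ≈ 0.32924, so ∠P ≈ 70.78°.

∠P ≈ 70.7774°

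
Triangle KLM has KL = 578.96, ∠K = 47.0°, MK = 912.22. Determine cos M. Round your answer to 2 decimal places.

cos M ≈ 0.77

By the law of cosines, LM² = MK² + KL² − 2·MK·KL·cos K = 4.4696e+05, so LM ≈ 668.55.
Law of cosines again: cos M = (LM² + MK² − KL²)/(2·LM·MK) ≈ 0.77387, so ∠M ≈ 39.30°.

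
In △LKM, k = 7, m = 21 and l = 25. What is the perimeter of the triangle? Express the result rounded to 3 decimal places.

perimeter ≈ 53.000

Perimeter = 25 + 7 + 21 = 53.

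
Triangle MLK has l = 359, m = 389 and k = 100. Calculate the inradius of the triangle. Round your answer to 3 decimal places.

Semiperimeter s = (389 + 359 + 100)/2 = 424.
Heron's formula: area = √(424·35·65·324) ≈ 17679.
Inradius = area/s = 17679/424 ≈ 41.695.

41.695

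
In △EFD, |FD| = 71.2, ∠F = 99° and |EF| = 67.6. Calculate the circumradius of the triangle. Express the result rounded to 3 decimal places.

By the law of cosines, |DE|² = |EF|² + |FD|² − 2·|EF|·|FD|·cos F = 11145, so |DE| ≈ 105.57.
Area = ½·|EF|·|FD|·sin F ≈ 2376.9.
Circumradius = |DE|/(2 sin F) ≈ 53.443.

53.443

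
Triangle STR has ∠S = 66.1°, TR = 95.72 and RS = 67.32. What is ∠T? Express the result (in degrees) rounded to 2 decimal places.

Law of sines: sin T = RS·sin S/TR ≈ 0.64300.
Since TR ≥ RS, only the acute value applies: ∠T ≈ 40.02°.
Then ∠R = 180° − ∠S − ∠T ≈ 73.88°.

∠T ≈ 40.02°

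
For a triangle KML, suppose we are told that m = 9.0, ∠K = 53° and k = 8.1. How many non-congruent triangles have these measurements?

2

m·sin K = 9.0·sin(53°) ≈ 7.188.
Since m sin K < k < m (7.188 < 8.1 < 9.0), two triangles exist.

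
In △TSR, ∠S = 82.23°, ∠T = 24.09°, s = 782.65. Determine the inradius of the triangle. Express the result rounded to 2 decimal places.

The third angle is ∠R = 180° − ∠T − ∠S = 73.68°.
Law of sines: t = s·sin T/sin S ≈ 322.42.
Law of sines: r = s·sin R/sin S ≈ 758.07.
Area = ½·s·t·sin R ≈ 1.2109e+05.
Semiperimeter p = (322.42+782.65+758.07)/2 = 931.57.
Inradius = area/p = 1.2109e+05/931.57 ≈ 129.98.

129.98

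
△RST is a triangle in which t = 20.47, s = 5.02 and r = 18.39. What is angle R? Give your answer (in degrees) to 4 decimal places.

By the law of cosines, cos R = (s² + t² − r²) / (2·s·t) ≈ 0.51591, so ∠R ≈ 58.94°.

58.9417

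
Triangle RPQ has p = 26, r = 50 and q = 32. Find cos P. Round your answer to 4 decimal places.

0.8900

By the law of cosines, cos P = (q² + r² − p²) / (2·q·r) ≈ 0.89000, so ∠P ≈ 27.13°.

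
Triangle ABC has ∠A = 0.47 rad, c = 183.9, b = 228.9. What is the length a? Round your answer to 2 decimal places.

105.61

By the law of cosines, a² = b² + c² − 2·b·c·cos A = 11154, so a ≈ 105.61.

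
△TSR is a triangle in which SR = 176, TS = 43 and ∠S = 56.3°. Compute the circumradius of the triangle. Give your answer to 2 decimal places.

93.93

By the law of cosines, RT² = TS² + SR² − 2·TS·SR·cos S = 24427, so RT ≈ 156.29.
Area = ½·TS·SR·sin S ≈ 3148.1.
Circumradius = RT/(2 sin S) ≈ 93.93.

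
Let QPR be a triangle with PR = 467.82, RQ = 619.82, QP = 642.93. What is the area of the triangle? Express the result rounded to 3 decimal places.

Semiperimeter s = (467.82 + 619.82 + 642.93)/2 = 865.29.
Heron's formula: area = √(865.29·397.47·245.47·222.36) ≈ 1.3701e+05.

137008.424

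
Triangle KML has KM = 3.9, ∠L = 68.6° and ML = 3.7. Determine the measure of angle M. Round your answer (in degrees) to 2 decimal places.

Law of sines: sin K = ML·sin L/KM ≈ 0.88331.
Since KM ≥ ML, only the acute value applies: ∠K ≈ 62.04°.
Then ∠M = 180° − ∠L − ∠K ≈ 49.36°.

∠M ≈ 49.36°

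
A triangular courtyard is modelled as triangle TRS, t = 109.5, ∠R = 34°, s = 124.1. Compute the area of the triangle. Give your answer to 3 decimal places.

Area = ½·s·t·sin R ≈ 3799.4.

3799.422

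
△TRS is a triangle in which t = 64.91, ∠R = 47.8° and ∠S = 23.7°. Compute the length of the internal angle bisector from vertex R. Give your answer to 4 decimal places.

t_R ≈ 35.3311

The third angle is ∠T = 180° − ∠R − ∠S = 108.50°.
Law of sines: r = t·sin R/sin T ≈ 50.706.
Law of sines: s = t·sin S/sin T ≈ 27.512.
The bisector from R has length 2·s·t·cos(∠R/2)/(s+t) ≈ 35.331.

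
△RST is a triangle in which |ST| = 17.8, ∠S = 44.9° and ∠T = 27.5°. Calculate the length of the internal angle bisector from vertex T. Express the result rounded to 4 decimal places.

14.7125

The third angle is ∠R = 180° − ∠S − ∠T = 107.60°.
Law of sines: |TR| = |ST|·sin S/sin R ≈ 13.182.
Law of sines: |RS| = |ST|·sin T/sin R ≈ 8.6228.
The bisector from T has length 2·|ST|·|TR|·cos(∠T/2)/(|ST|+|TR|) ≈ 14.712.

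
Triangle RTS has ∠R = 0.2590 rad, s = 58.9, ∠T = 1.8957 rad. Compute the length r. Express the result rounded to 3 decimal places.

18.081

The third angle is ∠S = π − ∠R − ∠T = 0.9869 rad.
Law of sines: r = s·sin R/sin S ≈ 18.081.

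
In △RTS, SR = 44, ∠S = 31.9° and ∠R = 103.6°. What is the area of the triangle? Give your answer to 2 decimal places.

The third angle is ∠T = 180° − ∠S − ∠R = 44.50°.
Law of sines: TS = SR·sin R/sin T ≈ 61.015.
Law of sines: RT = SR·sin S/sin T ≈ 33.173.
Area = ½·SR·TS·sin S ≈ 709.34.

area ≈ 709.34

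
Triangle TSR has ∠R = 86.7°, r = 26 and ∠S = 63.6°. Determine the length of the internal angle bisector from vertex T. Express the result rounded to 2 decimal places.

23.77

The third angle is ∠T = 180° − ∠S − ∠R = 29.70°.
Law of sines: t = r·sin T/sin R ≈ 12.903.
Law of sines: s = r·sin S/sin R ≈ 23.327.
The bisector from T has length 2·s·r·cos(∠T/2)/(s+r) ≈ 23.77.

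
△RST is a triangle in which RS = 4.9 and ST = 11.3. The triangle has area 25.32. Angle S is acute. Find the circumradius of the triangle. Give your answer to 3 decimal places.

5.653

From area = ½·RS·ST·sin S, we get sin S = 2·area/(RS·ST) ≈ 0.91457.
Taking the acute solution, ∠S ≈ 66.15°.
Law of cosines then gives TR ≈ 10.34.
Circumradius = TR/(2 sin S) ≈ 5.6529.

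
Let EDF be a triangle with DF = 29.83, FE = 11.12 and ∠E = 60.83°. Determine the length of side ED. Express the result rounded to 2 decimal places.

33.63

Law of sines: sin D = FE·sin E/DF ≈ 0.32550.
Since DF ≥ FE, only the acute value applies: ∠D ≈ 19.00°.
Then ∠F = 180° − ∠E − ∠D ≈ 100.17°.
Law of sines gives ED = DF·sin F/sin E ≈ 33.625.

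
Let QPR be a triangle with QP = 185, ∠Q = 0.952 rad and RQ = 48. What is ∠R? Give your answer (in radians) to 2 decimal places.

By the law of cosines, PR² = RQ² + QP² − 2·RQ·QP·cos Q = 26227, so PR ≈ 161.95.
Law of cosines again: cos R = (PR² + RQ² − QP²)/(2·PR·RQ) ≈ -0.36623, so ∠R ≈ 1.946 rad.

∠R ≈ 1.95 rad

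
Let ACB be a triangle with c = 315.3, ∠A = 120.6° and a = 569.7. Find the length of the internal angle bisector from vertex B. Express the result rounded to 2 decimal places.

t_B ≈ 391.22

Law of sines: sin C = c·sin A/a ≈ 0.47638.
Since a ≥ c, only the acute value applies: ∠C ≈ 28.45°.
Then ∠B = 180° − ∠A − ∠C ≈ 30.95°.
Law of sines gives b = a·sin B/sin A ≈ 340.4.
The bisector from B has length 2·a·c·cos(∠B/2)/(a+c) ≈ 391.22.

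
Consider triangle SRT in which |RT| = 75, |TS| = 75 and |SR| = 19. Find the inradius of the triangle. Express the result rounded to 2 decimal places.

r ≈ 8.36

Semiperimeter s = (75 + 75 + 19)/2 = 84.5.
Heron's formula: area = √(84.5·9.5·9.5·65.5) ≈ 706.76.
Inradius = area/s = 706.76/84.5 ≈ 8.364.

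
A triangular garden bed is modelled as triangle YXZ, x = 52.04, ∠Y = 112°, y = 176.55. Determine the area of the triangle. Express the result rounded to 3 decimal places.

area ≈ 3626.860

Law of sines: sin X = x·sin Y/y ≈ 0.27330.
Since y ≥ x, only the acute value applies: ∠X ≈ 15.86°.
Then ∠Z = 180° − ∠Y − ∠X ≈ 52.14°.
Law of sines gives z = y·sin Z/sin Y ≈ 150.33.
Area = ½·y·x·sin Z ≈ 3626.9.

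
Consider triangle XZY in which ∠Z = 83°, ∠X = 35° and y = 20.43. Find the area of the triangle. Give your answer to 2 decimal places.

area ≈ 134.56

The third angle is ∠Y = 180° − ∠X − ∠Z = 62.00°.
Law of sines: x = y·sin X/sin Y ≈ 13.272.
Law of sines: z = y·sin Z/sin Y ≈ 22.966.
Area = ½·y·x·sin Z ≈ 134.56.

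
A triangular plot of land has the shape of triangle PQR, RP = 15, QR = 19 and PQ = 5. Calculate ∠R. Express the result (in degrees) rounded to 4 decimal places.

10.1952

By the law of cosines, cos R = (QR² + RP² − PQ²) / (2·QR·RP) ≈ 0.98421, so ∠R ≈ 10.20°.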